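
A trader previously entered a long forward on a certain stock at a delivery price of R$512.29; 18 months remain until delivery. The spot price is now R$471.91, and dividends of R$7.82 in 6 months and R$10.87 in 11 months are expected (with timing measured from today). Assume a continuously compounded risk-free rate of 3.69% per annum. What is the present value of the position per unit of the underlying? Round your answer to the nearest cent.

PV(remaining dividends) I = 7.82·e^(−0.0369·6/12) + 10.87·e^(−0.0369·11/12) = 18.1855
Current forward F = (S − I)·e^(rT) = (471.91 − 18.1855)·e^(0.0369·18/12) = 453.7245 × 1.056910 = 479.5460
Value (long) = (F − K)·e^(−rT) = (479.5460 − 512.29) × 0.946154 = -30.9809
Value = -R$30.98

-R$30.98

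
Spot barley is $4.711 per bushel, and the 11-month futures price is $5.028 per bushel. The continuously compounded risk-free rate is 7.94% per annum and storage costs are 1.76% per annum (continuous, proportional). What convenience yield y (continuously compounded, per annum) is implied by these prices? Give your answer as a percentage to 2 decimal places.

2.60%

F = S·e^((r+u−y)T) ⇒ (r+u−y) = ln(F/S)/T
ln(5.028/4.711) = 0.065122; /T ⇒ 0.071042
y = r + u − ln(F/S)/T = 0.0794 + 0.0176 − 0.071042 = 0.025958
y = 2.60%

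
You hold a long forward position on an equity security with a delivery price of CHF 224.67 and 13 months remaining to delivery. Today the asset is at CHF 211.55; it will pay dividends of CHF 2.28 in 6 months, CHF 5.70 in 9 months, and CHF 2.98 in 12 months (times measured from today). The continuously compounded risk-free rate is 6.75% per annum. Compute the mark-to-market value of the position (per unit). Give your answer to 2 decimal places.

-CHF 7.69

PV(remaining dividends) I = 2.28·e^(−0.0675·6/12) + 5.70·e^(−0.0675·9/12) + 2.98·e^(−0.0675·12/12) = 10.4084
Current forward F = (S − I)·e^(rT) = (211.55 − 10.4084)·e^(0.0675·13/12) = 201.1416 × 1.075865 = 216.4012
Value (long) = (F − K)·e^(−rT) = (216.4012 − 224.67) × 0.929485 = -7.6857
Value = -CHF 7.69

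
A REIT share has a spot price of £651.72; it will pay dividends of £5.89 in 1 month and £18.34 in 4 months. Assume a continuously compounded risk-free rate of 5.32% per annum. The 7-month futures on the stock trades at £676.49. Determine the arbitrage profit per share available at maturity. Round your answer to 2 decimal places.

£28.86 per share

PV(dividends) I = 5.89·e^(−0.0532·1/12) + 18.34·e^(−0.0532·4/12) = 23.8816
Fair futures F* = (S − I)·e^(rT) = (651.72 − 23.8816)·e^0.031033 = 627.8384 × 1.031520 = 647.6279
Market £676.49 > fair 647.6279: forward overpriced → cash-and-carry (borrow at r, buy the stock and collect the dividends, short the forward).
Profit at T = |F_mkt − F*| = |676.49 − 647.6279| = £28.86 per share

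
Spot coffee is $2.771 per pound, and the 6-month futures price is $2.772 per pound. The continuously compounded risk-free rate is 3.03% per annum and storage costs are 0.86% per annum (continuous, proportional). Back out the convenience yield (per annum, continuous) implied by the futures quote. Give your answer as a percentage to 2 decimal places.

F = S·e^((r+u−y)T) ⇒ (r+u−y) = ln(F/S)/T
ln(2.772/2.771) = 0.000361; /T ⇒ 0.000722
y = r + u − ln(F/S)/T = 0.0303 + 0.0086 − 0.000722 = 0.038178
y = 3.82%

3.82%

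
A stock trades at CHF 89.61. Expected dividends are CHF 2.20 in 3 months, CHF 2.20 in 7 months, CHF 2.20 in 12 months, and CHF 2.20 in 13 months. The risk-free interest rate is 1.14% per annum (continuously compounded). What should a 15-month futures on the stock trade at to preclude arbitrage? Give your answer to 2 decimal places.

CHF 82.04

PV(dividends) I = 2.20·e^(−0.0114·3/12) + 2.20·e^(−0.0114·7/12) + 2.20·e^(−0.0114·12/12) + 2.20·e^(−0.0114·13/12)
I = 2.1937 + 2.1854 + 2.1751 + 2.1730 = 8.7272
F = (S − I)·e^(rT) = (89.61 − 8.7272) · e^(0.0114·15/12)
= 80.8828 · e^0.014250 = 80.8828 × 1.014352 = CHF 82.04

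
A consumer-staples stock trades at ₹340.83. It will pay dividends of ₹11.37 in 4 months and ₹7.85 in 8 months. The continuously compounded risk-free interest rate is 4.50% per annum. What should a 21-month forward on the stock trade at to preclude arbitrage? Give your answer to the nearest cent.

PV(dividends) I = 11.37·e^(−0.0450·4/12) + 7.85·e^(−0.0450·8/12)
I = 11.2007 + 7.6180 = 18.8187
F = (S − I)·e^(rT) = (340.83 − 18.8187) · e^(0.0450·21/12)
= 322.0113 · e^0.078750 = 322.0113 × 1.081934 = ₹348.39

₹348.39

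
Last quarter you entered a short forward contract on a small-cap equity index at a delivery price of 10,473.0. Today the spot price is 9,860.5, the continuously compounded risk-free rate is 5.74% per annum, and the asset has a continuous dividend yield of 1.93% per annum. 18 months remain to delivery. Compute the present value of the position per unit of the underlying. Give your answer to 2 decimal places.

Current fair forward for the remaining 18 months: F = S·e^((r − q)·T), (r − q) = 0.0574 − 0.0193 = 0.0381
F = 9860.5 · e^(0.0381 × 18/12) = 9860.5 × 1.05881462 = 10440.4416
Value of long forward = (F − K)·e^(−rT) = (10440.4416 − 10473.0) · e^(−0.0574·18/12)
= -32.5584 × 0.91750248 = -29.87
Short position value = −(long value) = 29.87

29.87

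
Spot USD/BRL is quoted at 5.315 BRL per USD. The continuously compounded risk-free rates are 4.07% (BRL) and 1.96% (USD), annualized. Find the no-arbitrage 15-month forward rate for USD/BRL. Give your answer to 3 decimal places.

5.457

F = S·e^((r_BRL − r_USD)T) = 5.315 · e^((0.0407 − 0.0196) × 15/12)
= 5.315 · e^0.026375 = 5.315 × 1.026726
F = 5.457 BRL per USD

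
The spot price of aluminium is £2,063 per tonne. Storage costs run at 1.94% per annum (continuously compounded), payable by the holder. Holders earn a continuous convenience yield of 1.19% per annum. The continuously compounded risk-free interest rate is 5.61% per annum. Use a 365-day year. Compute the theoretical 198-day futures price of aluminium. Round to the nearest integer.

£2,135 per tonne

Net carry = r + u − y = 0.0561 + 0.0194 − 0.0119 = 0.0636
F = S·e^((r+u−y)T) = 2063 · e^(0.0636 × 198/365) = 2063 · e^0.034501
= 2063 × 1.035103 = £2,135 per tonne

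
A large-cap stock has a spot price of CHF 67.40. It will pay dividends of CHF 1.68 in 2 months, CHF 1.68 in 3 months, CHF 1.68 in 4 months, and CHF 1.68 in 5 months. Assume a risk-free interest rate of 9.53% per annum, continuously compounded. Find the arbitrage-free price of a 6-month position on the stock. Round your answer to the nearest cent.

PV(dividends) I = 1.68·e^(−0.0953·2/12) + 1.68·e^(−0.0953·3/12) + 1.68·e^(−0.0953·4/12) + 1.68·e^(−0.0953·5/12)
I = 1.6535 + 1.6404 + 1.6275 + 1.6146 = 6.5360
F = (S − I)·e^(rT) = (67.40 − 6.5360) · e^(0.0953·6/12)
= 60.8640 · e^0.047650 = 60.8640 × 1.048804 = CHF 63.83

CHF 63.83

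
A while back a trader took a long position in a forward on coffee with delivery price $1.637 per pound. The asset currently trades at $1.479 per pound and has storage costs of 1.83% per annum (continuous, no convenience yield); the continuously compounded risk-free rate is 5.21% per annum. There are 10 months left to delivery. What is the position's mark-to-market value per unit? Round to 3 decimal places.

Current fair forward for the remaining 10 months: F = S·e^((r + u)·T), (r + u) = 0.0521 + 0.0183 = 0.0704
F = 1.479 · e^(0.0704 × 10/12) = 1.479 × 1.060422 = 1.5684
Value of long forward = (F − K)·e^(−rT) = (1.5684 − 1.637) · e^(−0.0521·10/12)
= -0.0686 × 0.957512 = -0.066

-$0.066 per pound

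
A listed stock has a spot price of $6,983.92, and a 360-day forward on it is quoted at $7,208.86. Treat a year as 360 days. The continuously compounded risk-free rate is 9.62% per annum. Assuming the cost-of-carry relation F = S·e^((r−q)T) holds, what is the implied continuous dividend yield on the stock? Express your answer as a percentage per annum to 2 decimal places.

From F = S·e^((r−q)T): (r − q) = ln(F/S)/T
ln(7208.86/6983.92) = ln(1.032208) = 0.031700
(r − q) = 0.031700 / (360/360) = 0.031700
q = r − ln(F/S)/T = 0.0962 − 0.031700 = 0.064500
q = 6.45%

6.45%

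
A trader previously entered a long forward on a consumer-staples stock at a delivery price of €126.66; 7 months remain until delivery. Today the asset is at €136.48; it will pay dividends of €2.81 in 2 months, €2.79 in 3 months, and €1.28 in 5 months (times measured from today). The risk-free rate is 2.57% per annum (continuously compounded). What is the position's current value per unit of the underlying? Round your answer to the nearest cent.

PV(remaining dividends) I = 2.81·e^(−0.0257·2/12) + 2.79·e^(−0.0257·3/12) + 1.28·e^(−0.0257·5/12) = 6.8365
Current forward F = (S − I)·e^(rT) = (136.48 − 6.8365)·e^(0.0257·7/12) = 129.6435 × 1.015105 = 131.6018
Value (long) = (F − K)·e^(−rT) = (131.6018 − 126.66) × 0.985120 = 4.8683
Value = €4.87

€4.87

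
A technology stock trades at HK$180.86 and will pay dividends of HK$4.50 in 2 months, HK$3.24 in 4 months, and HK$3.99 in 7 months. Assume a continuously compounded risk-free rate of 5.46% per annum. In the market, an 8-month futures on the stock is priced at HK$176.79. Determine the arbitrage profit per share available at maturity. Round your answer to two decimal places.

HK$1.16 per share

PV(dividends) I = 4.50·e^(−0.0546·2/12) + 3.24·e^(−0.0546·4/12) + 3.99·e^(−0.0546·7/12) = 11.5057
Fair futures F* = (S − I)·e^(rT) = (180.86 − 11.5057)·e^0.036400 = 169.3543 × 1.037071 = 175.6324
Market HK$176.79 > fair 175.6324: forward overpriced → cash-and-carry (borrow at r, buy the stock and collect the dividends, short the forward).
Profit at T = |F_mkt − F*| = |176.79 − 175.6324| = HK$1.16 per share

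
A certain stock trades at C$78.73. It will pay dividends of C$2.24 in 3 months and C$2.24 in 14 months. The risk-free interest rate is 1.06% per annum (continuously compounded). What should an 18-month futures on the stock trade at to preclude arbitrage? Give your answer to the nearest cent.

PV(dividends) I = 2.24·e^(−0.0106·3/12) + 2.24·e^(−0.0106·14/12)
I = 2.2341 + 2.2125 = 4.4466
F = (S − I)·e^(rT) = (78.73 − 4.4466) · e^(0.0106·18/12)
= 74.2834 · e^0.015900 = 74.2834 × 1.016027 = C$75.47

C$75.47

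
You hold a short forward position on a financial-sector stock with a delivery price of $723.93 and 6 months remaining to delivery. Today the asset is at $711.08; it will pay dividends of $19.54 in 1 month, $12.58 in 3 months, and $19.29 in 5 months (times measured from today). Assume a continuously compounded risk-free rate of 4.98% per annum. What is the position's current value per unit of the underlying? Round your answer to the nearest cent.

$45.82

PV(remaining dividends) I = 19.54·e^(−0.0498·1/12) + 12.58·e^(−0.0498·3/12) + 19.29·e^(−0.0498·5/12) = 50.7773
Current forward F = (S − I)·e^(rT) = (711.08 − 50.7773)·e^(0.0498·6/12) = 660.3027 × 1.025213 = 676.9509
Value (long) = (F − K)·e^(−rT) = (676.9509 − 723.93) × 0.975407 = -45.8237
Short position value = −(long value) = $45.82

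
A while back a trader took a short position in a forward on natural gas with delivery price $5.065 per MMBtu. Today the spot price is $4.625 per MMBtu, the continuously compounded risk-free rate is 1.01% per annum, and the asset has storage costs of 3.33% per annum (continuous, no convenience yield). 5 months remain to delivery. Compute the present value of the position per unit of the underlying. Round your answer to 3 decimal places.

Current fair forward for the remaining 5 months: F = S·e^((r + u)·T), (r + u) = 0.0101 + 0.0333 = 0.0434
F = 4.625 · e^(0.0434 × 5/12) = 4.625 × 1.018248 = 4.7094
Value of long forward = (F − K)·e^(−rT) = (4.7094 − 5.065) · e^(−0.0101·5/12)
= -0.3556 × 0.995801 = -0.354
Short position value = −(long value) = $0.354

$0.354 per MMBtu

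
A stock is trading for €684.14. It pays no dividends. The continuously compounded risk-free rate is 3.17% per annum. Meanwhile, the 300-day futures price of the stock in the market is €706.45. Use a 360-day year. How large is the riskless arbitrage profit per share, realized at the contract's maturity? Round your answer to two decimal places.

€4.00 per share

Fair futures: F* = S·e^(carry·T), with carry = r = 0.0317
F* = 684.14 · e^(0.0317 × 300/360) = 684.14 · e^0.026417 = 684.14 × 1.026769 = €702.4537
Market €706.45 > fair €702.4537: forward overpriced → cash-and-carry (buy spot, short the forward).
At maturity, profit = |F_mkt − F*| = |706.45 − 702.4537| = €4.00 per share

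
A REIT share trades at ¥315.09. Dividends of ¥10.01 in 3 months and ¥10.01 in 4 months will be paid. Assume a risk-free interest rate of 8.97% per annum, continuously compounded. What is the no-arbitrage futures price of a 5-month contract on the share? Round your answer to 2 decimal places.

¥306.84

PV(dividends) I = 10.01·e^(−0.0897·3/12) + 10.01·e^(−0.0897·4/12)
I = 9.7880 + 9.7151 = 19.5031
F = (S − I)·e^(rT) = (315.09 − 19.5031) · e^(0.0897·5/12)
= 295.5869 · e^0.037375 = 295.5869 × 1.038082 = ¥306.84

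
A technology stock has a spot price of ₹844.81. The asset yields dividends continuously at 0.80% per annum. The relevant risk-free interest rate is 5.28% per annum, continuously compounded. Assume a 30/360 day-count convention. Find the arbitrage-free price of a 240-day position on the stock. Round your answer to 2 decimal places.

₹870.42

F = S·e^((r − q)T) = 844.81 · e^((0.0528 − 0.0080) × 240/360)
= 844.81 · e^0.029867 = 844.81 × 1.030317
F = ₹870.42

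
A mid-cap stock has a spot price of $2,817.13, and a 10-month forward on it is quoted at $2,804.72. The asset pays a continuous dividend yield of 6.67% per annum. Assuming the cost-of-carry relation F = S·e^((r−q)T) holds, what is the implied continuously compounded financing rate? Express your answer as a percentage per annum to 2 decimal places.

From F = S·e^((r−q)T): (r − q) = ln(F/S)/T
ln(2804.72/2817.13) = ln(0.995595) = -0.004415
(r − q) = -0.004415 / (10/12) = -0.005298
r = ln(F/S)/T + q = -0.005298 + 0.0667 = 0.061402
r = 6.14%

6.14%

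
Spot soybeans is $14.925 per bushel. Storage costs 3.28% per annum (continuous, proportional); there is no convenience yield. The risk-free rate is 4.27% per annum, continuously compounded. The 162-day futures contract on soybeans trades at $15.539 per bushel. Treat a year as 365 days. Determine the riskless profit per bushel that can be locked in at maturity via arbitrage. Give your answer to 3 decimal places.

$0.105 per bushel

Fair futures: F* = S·e^(carry·T), with carry = (r + u) = 0.0427 + 0.0328 = 0.0755
F* = 14.925 · e^(0.0755 × 162/365) = 14.925 · e^0.033510 = 14.925 × 1.034078 = $15.4336
Market $15.539 > fair $15.4336: forward overpriced → cash-and-carry (buy spot, short the forward).
At maturity, profit = |F_mkt − F*| = |15.539 − 15.4336| = $0.105 per bushel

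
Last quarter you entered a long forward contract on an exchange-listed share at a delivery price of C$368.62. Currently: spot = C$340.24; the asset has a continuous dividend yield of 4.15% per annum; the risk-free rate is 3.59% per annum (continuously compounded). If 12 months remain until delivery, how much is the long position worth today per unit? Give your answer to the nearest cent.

-C$29.21

Current fair forward for the remaining 12 months: F = S·e^((r − q)·T), (r − q) = 0.0359 − 0.0415 = -0.0056
F = 340.24 · e^(-0.0056 × 12/12) = 340.24 × 0.994416 = 338.3401
Value of long forward = (F − K)·e^(−rT) = (338.3401 − 368.62) · e^(−0.0359·12/12)
= -30.2799 × 0.964737 = -29.21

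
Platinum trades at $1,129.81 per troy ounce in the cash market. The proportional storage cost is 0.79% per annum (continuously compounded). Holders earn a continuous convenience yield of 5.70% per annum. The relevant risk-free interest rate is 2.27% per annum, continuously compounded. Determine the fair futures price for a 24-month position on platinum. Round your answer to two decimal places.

$1,071.70 per troy ounce

Net carry = r + u − y = 0.0227 + 0.0079 − 0.0570 = -0.0264
F = S·e^((r+u−y)T) = 1129.81 · e^(-0.0264 × 24/12) = 1129.81 · e^-0.05280000
= 1129.81 × 0.94856971 = $1,071.70 per troy ounce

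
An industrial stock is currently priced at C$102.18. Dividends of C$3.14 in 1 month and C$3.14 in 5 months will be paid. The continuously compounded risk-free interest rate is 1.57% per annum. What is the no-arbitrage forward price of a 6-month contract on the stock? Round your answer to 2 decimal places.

PV(dividends) I = 3.14·e^(−0.0157·1/12) + 3.14·e^(−0.0157·5/12)
I = 3.1359 + 3.1195 = 6.2554
F = (S − I)·e^(rT) = (102.18 − 6.2554) · e^(0.0157·6/12)
= 95.9246 · e^0.007850 = 95.9246 × 1.007881 = C$96.68

C$96.68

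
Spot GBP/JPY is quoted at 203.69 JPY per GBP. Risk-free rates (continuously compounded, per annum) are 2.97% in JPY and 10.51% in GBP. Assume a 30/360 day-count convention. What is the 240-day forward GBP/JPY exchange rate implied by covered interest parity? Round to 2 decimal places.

193.70

F = S·e^((r_JPY − r_GBP)T) = 203.69 · e^((0.0297 − 0.1051) × 240/360)
= 203.69 · e^-0.050267 = 203.69 × 0.950975
F = 193.70 JPY per GBP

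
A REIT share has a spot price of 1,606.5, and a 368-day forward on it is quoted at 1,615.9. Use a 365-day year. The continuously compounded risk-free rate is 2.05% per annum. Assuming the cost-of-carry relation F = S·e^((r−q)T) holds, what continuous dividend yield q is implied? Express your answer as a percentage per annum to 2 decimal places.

From F = S·e^((r−q)T): (r − q) = ln(F/S)/T
ln(1615.9/1606.5) = ln(1.005851) = 0.005834
(r − q) = 0.005834 / (368/365) = 0.005786
q = r − ln(F/S)/T = 0.0205 − 0.005786 = 0.014714
q = 1.47%

1.47%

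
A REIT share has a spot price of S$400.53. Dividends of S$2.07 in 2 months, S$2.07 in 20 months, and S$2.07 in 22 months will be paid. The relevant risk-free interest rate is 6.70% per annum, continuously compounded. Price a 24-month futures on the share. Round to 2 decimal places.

S$451.41

PV(dividends) I = 2.07·e^(−0.0670·2/12) + 2.07·e^(−0.0670·20/12) + 2.07·e^(−0.0670·22/12)
I = 2.0470 + 1.8513 + 1.8307 = 5.7290
F = (S − I)·e^(rT) = (400.53 − 5.7290) · e^(0.0670·24/12)
= 394.8010 · e^0.134000 = 394.8010 × 1.143393 = S$451.41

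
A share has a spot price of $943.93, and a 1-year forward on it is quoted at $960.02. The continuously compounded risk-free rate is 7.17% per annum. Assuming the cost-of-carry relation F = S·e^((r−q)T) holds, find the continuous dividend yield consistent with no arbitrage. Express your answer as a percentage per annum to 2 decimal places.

From F = S·e^((r−q)T): (r − q) = ln(F/S)/T
ln(960.02/943.93) = ln(1.017046) = 0.016902
(r − q) = 0.016902 / (1) = 0.016902
q = r − ln(F/S)/T = 0.0717 − 0.016902 = 0.054798
q = 5.48%

5.48%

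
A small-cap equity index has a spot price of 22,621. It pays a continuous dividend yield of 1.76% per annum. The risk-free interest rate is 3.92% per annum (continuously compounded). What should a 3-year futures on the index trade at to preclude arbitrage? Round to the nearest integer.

24,135

F = S·e^((r − q)T) = 22621 · e^((0.0392 − 0.0176) × 3)
= 22621 · e^0.064800 = 22621 × 1.066946
F = 24,135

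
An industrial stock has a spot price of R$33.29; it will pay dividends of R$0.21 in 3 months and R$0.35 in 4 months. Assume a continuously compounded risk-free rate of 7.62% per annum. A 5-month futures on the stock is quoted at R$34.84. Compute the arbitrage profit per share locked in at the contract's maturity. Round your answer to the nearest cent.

R$1.04 per share

PV(dividends) I = 0.21·e^(−0.0762·3/12) + 0.35·e^(−0.0762·4/12) = 0.5473
Fair futures F* = (S − I)·e^(rT) = (33.29 − 0.5473)·e^0.031750 = 32.7427 × 1.032259 = 33.7989
Market R$34.84 > fair 33.7989: forward overpriced → cash-and-carry (borrow at r, buy the stock and collect the dividends, short the forward).
Profit at T = |F_mkt − F*| = |34.84 − 33.7989| = R$1.04 per share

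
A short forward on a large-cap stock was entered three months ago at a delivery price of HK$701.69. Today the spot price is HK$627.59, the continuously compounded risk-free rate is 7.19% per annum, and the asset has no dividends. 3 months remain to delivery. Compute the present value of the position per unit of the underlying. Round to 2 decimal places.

HK$61.60

Current fair forward for the remaining 3 months: F = S·e^(r·T), r = 0.0719
F = 627.59 · e^(0.0719 × 3/12) = 627.59 × 1.018138 = 638.9732
Value of long forward = (F − K)·e^(−rT) = (638.9732 − 701.69) · e^(−0.0719·3/12)
= -62.7168 × 0.982186 = -61.60
Short position value = −(long value) = HK$61.60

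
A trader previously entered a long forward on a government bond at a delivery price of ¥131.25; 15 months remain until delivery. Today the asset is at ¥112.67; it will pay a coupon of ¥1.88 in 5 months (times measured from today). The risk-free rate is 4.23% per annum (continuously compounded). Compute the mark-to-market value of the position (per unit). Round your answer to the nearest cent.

PV(remaining coupons) I = 1.88·e^(−0.0423·5/12) = 1.8472
Current forward F = (S − I)·e^(rT) = (112.67 − 1.8472)·e^(0.0423·15/12) = 110.8228 × 1.054298 = 116.8403
Value (long) = (F − K)·e^(−rT) = (116.8403 − 131.25) × 0.948499 = -13.6676
Value = -¥13.67

-¥13.67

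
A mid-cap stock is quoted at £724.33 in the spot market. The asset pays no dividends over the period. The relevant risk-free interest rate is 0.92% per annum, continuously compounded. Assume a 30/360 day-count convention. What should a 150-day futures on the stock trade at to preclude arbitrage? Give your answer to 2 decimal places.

£727.11

F = S·e^(rT) = 724.33 · e^(0.0092 × 150/360)
= 724.33 · e^0.003833 = 724.33 × 1.003840
F = £727.11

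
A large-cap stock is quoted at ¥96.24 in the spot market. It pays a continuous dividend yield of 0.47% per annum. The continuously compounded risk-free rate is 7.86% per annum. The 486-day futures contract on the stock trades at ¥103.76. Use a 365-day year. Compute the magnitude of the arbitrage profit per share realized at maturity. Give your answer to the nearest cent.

¥2.43 per share

Fair futures: F* = S·e^(carry·T), with carry = (r − q) = 0.0786 − 0.0047 = 0.0739
F* = 96.24 · e^(0.0739 × 486/365) = 96.24 · e^0.098398 = 96.24 × 1.103402 = ¥106.1914
Market ¥103.76 < fair ¥106.1914: forward underpriced → reverse cash-and-carry (short spot, go long the forward).
At maturity, profit = |F_mkt − F*| = |103.76 − 106.1914| = ¥2.43 per share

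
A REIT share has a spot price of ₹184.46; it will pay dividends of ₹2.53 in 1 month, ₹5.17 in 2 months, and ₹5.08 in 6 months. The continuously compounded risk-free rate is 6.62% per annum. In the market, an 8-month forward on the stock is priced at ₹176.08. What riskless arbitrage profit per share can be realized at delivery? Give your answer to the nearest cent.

₹3.59 per share

PV(dividends) I = 2.53·e^(−0.0662·1/12) + 5.17·e^(−0.0662·2/12) + 5.08·e^(−0.0662·6/12) = 12.5440
Fair forward F* = (S − I)·e^(rT) = (184.46 − 12.5440)·e^0.044133 = 171.9160 × 1.045121 = 179.6730
Market ₹176.08 < fair 179.6730: forward underpriced → reverse cash-and-carry (short the stock, invest proceeds at r, pay the dividends, go long the forward).
Profit at T = |F_mkt − F*| = |176.08 − 179.6730| = ₹3.59 per share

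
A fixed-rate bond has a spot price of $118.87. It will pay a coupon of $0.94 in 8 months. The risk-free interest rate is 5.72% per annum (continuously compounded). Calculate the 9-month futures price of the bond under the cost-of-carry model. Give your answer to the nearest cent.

$123.14

PV(coupons) I = 0.94·e^(−0.0572·8/12)
I = 0.9048
F = (S − I)·e^(rT) = (118.87 − 0.9048) · e^(0.0572·9/12)
= 117.9652 · e^0.042900 = 117.9652 × 1.043834 = $123.14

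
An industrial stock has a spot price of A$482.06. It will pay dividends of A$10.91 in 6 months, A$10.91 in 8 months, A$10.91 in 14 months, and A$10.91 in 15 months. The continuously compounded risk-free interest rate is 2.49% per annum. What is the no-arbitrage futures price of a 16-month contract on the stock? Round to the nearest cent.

A$454.21

PV(dividends) I = 10.91·e^(−0.0249·6/12) + 10.91·e^(−0.0249·8/12) + 10.91·e^(−0.0249·14/12) + 10.91·e^(−0.0249·15/12)
I = 10.7750 + 10.7304 + 10.5976 + 10.5757 = 42.6787
F = (S − I)·e^(rT) = (482.06 − 42.6787) · e^(0.0249·16/12)
= 439.3813 · e^0.033200 = 439.3813 × 1.033757 = A$454.21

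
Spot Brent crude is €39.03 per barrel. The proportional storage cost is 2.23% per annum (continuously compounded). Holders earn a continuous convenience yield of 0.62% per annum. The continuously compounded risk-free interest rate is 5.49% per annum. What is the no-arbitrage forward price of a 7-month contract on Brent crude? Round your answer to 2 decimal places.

Net carry = r + u − y = 0.0549 + 0.0223 − 0.0062 = 0.0710
F = S·e^((r+u−y)T) = 39.03 · e^(0.0710 × 7/12) = 39.03 · e^0.041417
= 39.03 × 1.042287 = €40.68 per barrel

€40.68 per barrel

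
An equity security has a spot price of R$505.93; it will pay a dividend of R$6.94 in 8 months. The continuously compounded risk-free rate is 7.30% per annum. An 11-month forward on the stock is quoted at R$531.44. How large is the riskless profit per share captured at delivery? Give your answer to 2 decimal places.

PV(dividends) I = 6.94·e^(−0.0730·8/12) = 6.6103
Fair forward F* = (S − I)·e^(rT) = (505.93 − 6.6103)·e^0.066917 = 499.3197 × 1.069207 = 533.8761
Market R$531.44 < fair 533.8761: forward underpriced → reverse cash-and-carry (short the stock, invest proceeds at r, pay the dividends, go long the forward).
Profit at T = |F_mkt − F*| = |531.44 − 533.8761| = R$2.44 per share

R$2.44 per share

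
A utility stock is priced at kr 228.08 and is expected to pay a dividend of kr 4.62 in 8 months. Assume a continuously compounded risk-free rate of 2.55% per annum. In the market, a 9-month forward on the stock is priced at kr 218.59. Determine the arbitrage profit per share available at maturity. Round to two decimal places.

kr 9.26 per share

PV(dividends) I = 4.62·e^(−0.0255·8/12) = 4.5421
Fair forward F* = (S − I)·e^(rT) = (228.08 − 4.5421)·e^0.019125 = 223.5379 × 1.019309 = 227.8542
Market kr 218.59 < fair 227.8542: forward underpriced → reverse cash-and-carry (short the stock, invest proceeds at r, pay the dividends, go long the forward).
Profit at T = |F_mkt − F*| = |218.59 − 227.8542| = kr 9.26 per share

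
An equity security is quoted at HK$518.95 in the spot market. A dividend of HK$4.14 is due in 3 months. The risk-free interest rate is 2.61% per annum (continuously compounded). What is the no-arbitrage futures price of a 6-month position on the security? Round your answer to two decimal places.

HK$521.60

PV(dividends) I = 4.14·e^(−0.0261·3/12)
I = 4.1131
F = (S − I)·e^(rT) = (518.95 − 4.1131) · e^(0.0261·6/12)
= 514.8369 · e^0.013050 = 514.8369 × 1.013136 = HK$521.60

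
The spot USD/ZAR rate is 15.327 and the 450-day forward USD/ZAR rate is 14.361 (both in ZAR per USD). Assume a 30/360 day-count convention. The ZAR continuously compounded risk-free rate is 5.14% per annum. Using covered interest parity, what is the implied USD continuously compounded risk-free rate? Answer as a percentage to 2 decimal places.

10.35%

F = S·e^((r_ZAR − r_USD)T) ⇒ r_USD = r_ZAR − ln(F/S)/T
ln(14.361/15.327) = -0.065100; /(450/360) = -0.052080
r_USD = 0.0514 + 0.052080 = 0.103480
r_USD = 10.35%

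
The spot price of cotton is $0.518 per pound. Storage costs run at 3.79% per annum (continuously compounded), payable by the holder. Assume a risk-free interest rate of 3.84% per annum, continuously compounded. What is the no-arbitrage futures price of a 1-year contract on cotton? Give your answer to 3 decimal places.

Net carry = r + u − y = 0.0384 + 0.0379 − 0.0000 = 0.0763
F = S·e^((r+u−y)T) = 0.518 · e^(0.0763 × 1) = 0.518 · e^0.076300
= 0.518 × 1.079286 = $0.559 per pound

$0.559 per pound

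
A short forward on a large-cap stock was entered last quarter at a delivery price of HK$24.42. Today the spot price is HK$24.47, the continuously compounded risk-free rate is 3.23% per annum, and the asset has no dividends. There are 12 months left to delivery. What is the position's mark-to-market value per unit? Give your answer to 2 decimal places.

-HK$0.83

Current fair forward for the remaining 12 months: F = S·e^(r·T), r = 0.0323
F = 24.47 · e^(0.0323 × 12/12) = 24.47 × 1.032827 = 25.2733
Value of long forward = (F − K)·e^(−rT) = (25.2733 − 24.42) · e^(−0.0323·12/12)
= 0.8533 × 0.968216 = 0.83
Short position value = −(long value) = -HK$0.83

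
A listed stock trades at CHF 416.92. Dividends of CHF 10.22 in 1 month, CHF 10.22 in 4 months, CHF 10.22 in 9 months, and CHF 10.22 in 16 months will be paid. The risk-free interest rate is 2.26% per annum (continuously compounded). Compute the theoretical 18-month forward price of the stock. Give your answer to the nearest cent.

PV(dividends) I = 10.22·e^(−0.0226·1/12) + 10.22·e^(−0.0226·4/12) + 10.22·e^(−0.0226·9/12) + 10.22·e^(−0.0226·16/12)
I = 10.2008 + 10.1433 + 10.0482 + 9.9166 = 40.3089
F = (S − I)·e^(rT) = (416.92 − 40.3089) · e^(0.0226·18/12)
= 376.6111 · e^0.033900 = 376.6111 × 1.034481 = CHF 389.60

CHF 389.60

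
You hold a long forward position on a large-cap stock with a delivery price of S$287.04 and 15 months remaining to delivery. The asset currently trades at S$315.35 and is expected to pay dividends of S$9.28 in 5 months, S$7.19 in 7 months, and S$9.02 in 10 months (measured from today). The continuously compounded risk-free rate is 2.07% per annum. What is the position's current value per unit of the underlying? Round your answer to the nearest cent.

S$10.47

PV(remaining dividends) I = 9.28·e^(−0.0207·5/12) + 7.19·e^(−0.0207·7/12) + 9.02·e^(−0.0207·10/12) = 25.1697
Current forward F = (S − I)·e^(rT) = (315.35 − 25.1697)·e^(0.0207·15/12) = 290.1803 × 1.026213 = 297.7868
Value (long) = (F − K)·e^(−rT) = (297.7868 − 287.04) × 0.974457 = 10.4723
Value = S$10.47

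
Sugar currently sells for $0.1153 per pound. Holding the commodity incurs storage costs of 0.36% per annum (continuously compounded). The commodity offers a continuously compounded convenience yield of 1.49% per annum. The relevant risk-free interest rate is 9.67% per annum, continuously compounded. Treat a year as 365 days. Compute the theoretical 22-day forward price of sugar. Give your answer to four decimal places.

Net carry = r + u − y = 0.0967 + 0.0036 − 0.0149 = 0.0854
F = S·e^((r+u−y)T) = 0.1153 · e^(0.0854 × 22/365) = 0.1153 · e^0.005147
= 0.1153 × 1.005160 = $0.1159 per pound

$0.1159 per pound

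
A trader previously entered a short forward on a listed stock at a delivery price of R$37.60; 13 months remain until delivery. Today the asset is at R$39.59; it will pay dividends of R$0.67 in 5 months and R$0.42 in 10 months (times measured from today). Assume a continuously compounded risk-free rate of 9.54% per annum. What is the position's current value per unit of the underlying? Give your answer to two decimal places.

PV(remaining dividends) I = 0.67·e^(−0.0954·5/12) + 0.42·e^(−0.0954·10/12) = 1.0318
Current forward F = (S − I)·e^(rT) = (39.59 − 1.0318)·e^(0.0954·13/12) = 38.5582 × 1.108879 = 42.7564
Value (long) = (F − K)·e^(−rT) = (42.7564 − 37.60) × 0.901811 = 4.6501
Short position value = −(long value) = -R$4.65

-R$4.65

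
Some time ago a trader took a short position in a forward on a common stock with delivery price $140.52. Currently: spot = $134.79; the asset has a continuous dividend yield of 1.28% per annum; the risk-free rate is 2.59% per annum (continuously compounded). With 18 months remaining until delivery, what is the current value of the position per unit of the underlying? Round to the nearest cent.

$2.94

Current fair forward for the remaining 18 months: F = S·e^((r − q)·T), (r − q) = 0.0259 − 0.0128 = 0.0131
F = 134.79 · e^(0.0131 × 18/12) = 134.79 × 1.019844 = 137.4648
Value of long forward = (F − K)·e^(−rT) = (137.4648 − 140.52) · e^(−0.0259·18/12)
= -3.0552 × 0.961895 = -2.94
Short position value = −(long value) = $2.94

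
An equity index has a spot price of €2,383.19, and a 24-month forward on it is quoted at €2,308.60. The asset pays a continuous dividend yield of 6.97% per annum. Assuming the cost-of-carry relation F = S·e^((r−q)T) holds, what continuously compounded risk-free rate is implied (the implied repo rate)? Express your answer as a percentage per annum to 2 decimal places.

5.38%

From F = S·e^((r−q)T): (r − q) = ln(F/S)/T
ln(2308.60/2383.19) = ln(0.968702) = -0.031798
(r − q) = -0.031798 / (24/12) = -0.015899
r = ln(F/S)/T + q = -0.015899 + 0.0697 = 0.053801
r = 5.38%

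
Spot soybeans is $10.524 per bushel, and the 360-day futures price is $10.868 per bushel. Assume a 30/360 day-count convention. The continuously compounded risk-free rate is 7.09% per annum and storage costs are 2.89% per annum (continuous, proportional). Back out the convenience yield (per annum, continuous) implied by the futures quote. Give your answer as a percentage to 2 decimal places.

F = S·e^((r+u−y)T) ⇒ (r+u−y) = ln(F/S)/T
ln(10.868/10.524) = 0.032164; /T ⇒ 0.032164
y = r + u − ln(F/S)/T = 0.0709 + 0.0289 − 0.032164 = 0.067636
y = 6.76%

6.76%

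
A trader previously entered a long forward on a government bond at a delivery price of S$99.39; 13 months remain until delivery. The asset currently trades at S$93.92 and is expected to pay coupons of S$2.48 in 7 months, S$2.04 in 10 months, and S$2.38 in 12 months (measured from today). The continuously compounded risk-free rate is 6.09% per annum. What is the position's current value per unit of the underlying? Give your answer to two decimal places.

-S$5.70

PV(remaining coupons) I = 2.48·e^(−0.0609·7/12) + 2.04·e^(−0.0609·10/12) + 2.38·e^(−0.0609·12/12) = 6.5719
Current forward F = (S − I)·e^(rT) = (93.92 − 6.5719)·e^(0.0609·13/12) = 87.3481 × 1.068200 = 93.3052
Value (long) = (F − K)·e^(−rT) = (93.3052 − 99.39) × 0.936154 = -5.6963
Value = -S$5.70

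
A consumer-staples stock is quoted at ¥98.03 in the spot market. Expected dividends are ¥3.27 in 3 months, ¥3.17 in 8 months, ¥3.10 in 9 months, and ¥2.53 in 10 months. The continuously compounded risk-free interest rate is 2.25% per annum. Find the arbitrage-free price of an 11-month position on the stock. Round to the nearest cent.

¥87.92

PV(dividends) I = 3.27·e^(−0.0225·3/12) + 3.17·e^(−0.0225·8/12) + 3.10·e^(−0.0225·9/12) + 2.53·e^(−0.0225·10/12)
I = 3.2517 + 3.1228 + 3.0481 + 2.4830 = 11.9056
F = (S − I)·e^(rT) = (98.03 − 11.9056) · e^(0.0225·11/12)
= 86.1244 · e^0.020625 = 86.1244 × 1.020839 = ¥87.92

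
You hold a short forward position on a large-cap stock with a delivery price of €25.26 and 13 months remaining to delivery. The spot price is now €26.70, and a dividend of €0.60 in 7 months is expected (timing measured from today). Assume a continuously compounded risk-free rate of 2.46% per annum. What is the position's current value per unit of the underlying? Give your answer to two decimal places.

-€1.51

PV(remaining dividends) I = 0.60·e^(−0.0246·7/12) = 0.5915
Current forward F = (S − I)·e^(rT) = (26.70 − 0.5915)·e^(0.0246·13/12) = 26.1085 × 1.027008 = 26.8136
Value (long) = (F − K)·e^(−rT) = (26.8136 − 25.26) × 0.973702 = 1.5127
Short position value = −(long value) = -€1.51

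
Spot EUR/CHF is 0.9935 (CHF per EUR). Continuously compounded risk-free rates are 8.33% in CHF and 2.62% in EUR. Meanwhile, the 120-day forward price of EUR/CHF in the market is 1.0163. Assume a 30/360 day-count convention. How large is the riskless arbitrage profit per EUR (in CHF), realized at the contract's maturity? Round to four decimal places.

0.0037 per EUR (in CHF)

Fair forward: F* = S·e^(carry·T), with carry = (r_CHF − r_EUR) = 0.0833 − 0.0262 = 0.0571
F* = 0.9935 · e^(0.0571 × 120/360) = 0.9935 · e^0.019033 = 0.9935 × 1.019215 = 1.0126
Market 1.0163 > fair 1.0126: forward overpriced → cash-and-carry (buy spot, short the forward).
At maturity, profit = |F_mkt − F*| = |1.0163 − 1.0126| = 0.0037 per EUR (in CHF)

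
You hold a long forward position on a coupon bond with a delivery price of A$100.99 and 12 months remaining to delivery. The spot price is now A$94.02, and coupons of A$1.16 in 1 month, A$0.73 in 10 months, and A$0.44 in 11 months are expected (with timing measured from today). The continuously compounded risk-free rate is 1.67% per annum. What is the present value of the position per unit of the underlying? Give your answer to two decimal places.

-A$7.61

PV(remaining coupons) I = 1.16·e^(−0.0167·1/12) + 0.73·e^(−0.0167·10/12) + 0.44·e^(−0.0167·11/12) = 2.3116
Current forward F = (S − I)·e^(rT) = (94.02 − 2.3116)·e^(0.0167·12/12) = 91.7084 × 1.016840 = 93.2528
Value (long) = (F − K)·e^(−rT) = (93.2528 − 100.99) × 0.983439 = -7.6091
Value = -A$7.61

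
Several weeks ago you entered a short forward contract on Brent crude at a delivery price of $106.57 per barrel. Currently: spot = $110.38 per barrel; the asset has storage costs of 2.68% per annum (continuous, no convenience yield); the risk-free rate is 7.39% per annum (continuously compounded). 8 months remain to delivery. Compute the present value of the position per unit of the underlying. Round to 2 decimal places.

-$10.92 per barrel

Current fair forward for the remaining 8 months: F = S·e^((r + u)·T), (r + u) = 0.0739 + 0.0268 = 0.1007
F = 110.38 · e^(0.1007 × 8/12) = 110.38 × 1.069438 = 118.0446
Value of long forward = (F − K)·e^(−rT) = (118.0446 − 106.57) · e^(−0.0739·8/12)
= 11.4746 × 0.951927 = 10.92
Short position value = −(long value) = -$10.92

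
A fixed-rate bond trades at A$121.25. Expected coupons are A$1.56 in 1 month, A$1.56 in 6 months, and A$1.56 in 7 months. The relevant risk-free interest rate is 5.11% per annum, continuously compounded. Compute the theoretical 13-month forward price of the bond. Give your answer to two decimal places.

PV(coupons) I = 1.56·e^(−0.0511·1/12) + 1.56·e^(−0.0511·6/12) + 1.56·e^(−0.0511·7/12)
I = 1.5534 + 1.5206 + 1.5142 = 4.5882
F = (S − I)·e^(rT) = (121.25 − 4.5882) · e^(0.0511·13/12)
= 116.6618 · e^0.055358 = 116.6618 × 1.056919 = A$123.30

A$123.30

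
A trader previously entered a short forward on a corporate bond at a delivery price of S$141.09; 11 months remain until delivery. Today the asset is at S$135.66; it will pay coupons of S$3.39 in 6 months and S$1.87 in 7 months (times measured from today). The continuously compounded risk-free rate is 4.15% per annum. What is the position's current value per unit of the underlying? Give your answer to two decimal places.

PV(remaining coupons) I = 3.39·e^(−0.0415·6/12) + 1.87·e^(−0.0415·7/12) = 5.1457
Current forward F = (S − I)·e^(rT) = (135.66 − 5.1457)·e^(0.0415·11/12) = 130.5143 × 1.038775 = 135.5750
Value (long) = (F − K)·e^(−rT) = (135.5750 − 141.09) × 0.962673 = -5.3091
Short position value = −(long value) = S$5.31

S$5.31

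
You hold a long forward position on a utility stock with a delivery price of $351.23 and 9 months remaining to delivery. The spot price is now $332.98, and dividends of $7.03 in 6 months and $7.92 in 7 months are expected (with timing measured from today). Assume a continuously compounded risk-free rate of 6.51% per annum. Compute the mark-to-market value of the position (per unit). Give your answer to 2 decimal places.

PV(remaining dividends) I = 7.03·e^(−0.0651·6/12) + 7.92·e^(−0.0651·7/12) = 14.4297
Current forward F = (S − I)·e^(rT) = (332.98 − 14.4297)·e^(0.0651·9/12) = 318.5503 × 1.050037 = 334.4896
Value (long) = (F − K)·e^(−rT) = (334.4896 − 351.23) × 0.952348 = -15.9427
Value = -$15.94

-$15.94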